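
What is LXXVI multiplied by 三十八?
Convert LXXVI (Roman numeral) → 50 + 10 + 10 + 5 + 1 = 76 (decimal)
Convert 三十八 (Chinese numeral) → 3×10 + 8 = 38 (decimal)
Compute 76 × 38 = 2888
2888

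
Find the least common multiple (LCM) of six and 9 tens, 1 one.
Convert six (English words) → 6 (decimal)
Convert 9 tens, 1 one (place-value notation) → 9×10 + 1 = 91 (decimal)
Compute lcm(6, 91) = 546
546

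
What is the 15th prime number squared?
The 15th prime number = 47
Compute 47² = 47 × 47 = 2209
2209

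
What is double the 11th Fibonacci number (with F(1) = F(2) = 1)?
The 11th Fibonacci number (with F(1) = F(2) = 1): 1, 1, 2, 3, 5, 8, 13, 21, 34, 55, 89 → 89
Compute 89 × 2 = 178
178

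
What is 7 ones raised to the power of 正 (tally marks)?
Convert 7 ones (place-value notation) → 7 (decimal)
Convert 正 (tally marks) → 5 (decimal)
Compute 7 ^ 5 = 16807
16807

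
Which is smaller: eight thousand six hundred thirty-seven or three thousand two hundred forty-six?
Convert eight thousand six hundred thirty-seven (English words) → 8×1000 + 6×100 + 37 = 8637 (decimal)
Convert three thousand two hundred forty-six (English words) → 3×1000 + 2×100 + 46 = 3246 (decimal)
Compare 8637 vs 3246: smaller = 3246
3246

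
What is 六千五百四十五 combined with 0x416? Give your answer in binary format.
Convert 六千五百四十五 (Chinese numeral) → 6×1000 + 5×100 + 4×10 + 5 = 6545 (decimal)
Convert 0x416 (hexadecimal) → 4×256 + 1×16 + 6 = 1046 (decimal)
Compute 6545 + 1046 = 7591
Convert 7591 (decimal) → 7591 = 4096 + 2048 + 1024 + 256 + 128 + 32 + 4 + 2 + 1 → 0b1110110100111 (binary)
0b1110110100111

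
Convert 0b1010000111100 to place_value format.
Convert 0b1010000111100 (binary) → 4096 + 1024 + 32 + 16 + 8 + 4 = 5180 (decimal)
Convert 5180 (decimal) → 5180 = 5×1000 + 1×100 + 8×10 → 5 thousands, 1 hundred, 8 tens (place-value notation)
5 thousands, 1 hundred, 8 tens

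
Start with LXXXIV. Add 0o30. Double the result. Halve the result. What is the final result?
Convert LXXXIV (Roman numeral) → 50 + 10 + 10 + 10 + 4 = 84 (decimal)
Start: 84
Convert 0o30 (octal) → 3×8 = 24 (decimal)
84 + 24 = 108
108 × 2 = 216
216 ÷ 2 = 108
108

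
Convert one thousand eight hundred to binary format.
Convert one thousand eight hundred (English words) → 1×1000 + 8×100 = 1800 (decimal)
Convert 1800 (decimal) → 1800 = 1024 + 512 + 256 + 8 → 0b11100001000 (binary)
0b11100001000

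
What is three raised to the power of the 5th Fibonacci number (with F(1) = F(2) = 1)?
Convert three (English words) → 3 (decimal)
Convert the 5th Fibonacci number (with F(1) = F(2) = 1) (Fibonacci index) → 1, 1, 2, 3, 5 → 5 (decimal)
Compute 3 ^ 5 = 243
243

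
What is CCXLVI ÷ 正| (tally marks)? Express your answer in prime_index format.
Convert CCXLVI (Roman numeral) → 100 + 100 + 40 + 5 + 1 = 246 (decimal)
Convert 正| (tally marks) → 5 + 1 = 6 (decimal)
Compute 246 ÷ 6 = 41
Convert 41 (decimal) → the 13th prime (prime index)
the 13th prime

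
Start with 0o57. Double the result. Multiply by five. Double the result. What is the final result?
Convert 0o57 (octal) → 5×8 + 7 = 47 (decimal)
Start: 47
47 × 2 = 94
Convert five (English words) → 5 (decimal)
94 × 5 = 470
470 × 2 = 940
940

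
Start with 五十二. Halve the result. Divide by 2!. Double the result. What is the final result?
Convert 五十二 (Chinese numeral) → 5×10 + 2 = 52 (decimal)
Start: 52
52 ÷ 2 = 26
Convert 2! (factorial) → 2 (decimal)
26 ÷ 2 = 13
13 × 2 = 26
26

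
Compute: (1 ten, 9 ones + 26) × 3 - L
Convert 1 ten, 9 ones (place-value notation) → 1×10 + 9 = 19 (decimal)
Convert L (Roman numeral) → 50 (decimal)
Expression in decimal: (19 + 26) × 3 - 50
Parentheses first: 19 + 26 = 45
Multiply: 45 × 3 = 135
Subtract: 135 - 50 = 85
85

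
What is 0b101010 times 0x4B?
Convert 0b101010 (binary) → 32 + 8 + 2 = 42 (decimal)
Convert 0x4B (hexadecimal) → 4×16 + 11 = 75 (decimal)
Compute 42 × 75 = 3150
3150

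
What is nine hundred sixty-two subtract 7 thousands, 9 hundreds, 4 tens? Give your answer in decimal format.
Convert nine hundred sixty-two (English words) → 9×100 + 62 = 962 (decimal)
Convert 7 thousands, 9 hundreds, 4 tens (place-value notation) → 7×1000 + 9×100 + 4×10 = 7940 (decimal)
Compute 962 - 7940 = -6978
-6978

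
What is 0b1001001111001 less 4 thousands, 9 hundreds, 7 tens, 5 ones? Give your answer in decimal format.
Convert 0b1001001111001 (binary) → 4096 + 512 + 64 + 32 + 16 + 8 + 1 = 4729 (decimal)
Convert 4 thousands, 9 hundreds, 7 tens, 5 ones (place-value notation) → 4×1000 + 9×100 + 7×10 + 5 = 4975 (decimal)
Compute 4729 - 4975 = -246
-246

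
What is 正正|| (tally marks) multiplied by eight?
Convert 正正|| (tally marks) → 5 + 5 + 2 = 12 (decimal)
Convert eight (English words) → 8 (decimal)
Compute 12 × 8 = 96
96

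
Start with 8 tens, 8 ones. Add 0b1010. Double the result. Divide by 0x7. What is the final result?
Convert 8 tens, 8 ones (place-value notation) → 8×10 + 8 = 88 (decimal)
Start: 88
Convert 0b1010 (binary) → 8 + 2 = 10 (decimal)
88 + 10 = 98
98 × 2 = 196
Convert 0x7 (hexadecimal) → 7 (decimal)
196 ÷ 7 = 28
28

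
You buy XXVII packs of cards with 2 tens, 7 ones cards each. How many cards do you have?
Convert 2 tens, 7 ones (place-value notation) → 2×10 + 7 = 27 (decimal)
Convert XXVII (Roman numeral) → 10 + 10 + 5 + 1 + 1 = 27 (decimal)
Compute 27 × 27 = 729
729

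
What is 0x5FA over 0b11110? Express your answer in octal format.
Convert 0x5FA (hexadecimal) → 5×256 + 15×16 + 10 = 1530 (decimal)
Convert 0b11110 (binary) → 16 + 8 + 4 + 2 = 30 (decimal)
Compute 1530 ÷ 30 = 51
Convert 51 (decimal) → 51 = 6×8 + 3 → 0o63 (octal)
0o63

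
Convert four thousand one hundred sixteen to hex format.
Convert four thousand one hundred sixteen (English words) → 4×1000 + 1×100 + 16 = 4116 (decimal)
Convert 4116 (decimal) → 4116 = 1×4096 + 1×16 + 4 → 0x1014 (hexadecimal)
0x1014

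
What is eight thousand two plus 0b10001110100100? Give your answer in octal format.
Convert eight thousand two (English words) → 8×1000 + 2 = 8002 (decimal)
Convert 0b10001110100100 (binary) → 8192 + 512 + 256 + 128 + 32 + 4 = 9124 (decimal)
Compute 8002 + 9124 = 17126
Convert 17126 (decimal) → 17126 = 4×4096 + 1×512 + 3×64 + 4×8 + 6 → 0o41346 (octal)
0o41346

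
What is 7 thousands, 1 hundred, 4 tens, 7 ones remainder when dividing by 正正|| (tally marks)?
Convert 7 thousands, 1 hundred, 4 tens, 7 ones (place-value notation) → 7×1000 + 1×100 + 4×10 + 7 = 7147 (decimal)
Convert 正正|| (tally marks) → 5 + 5 + 2 = 12 (decimal)
Compute 7147 mod 12 = 7
7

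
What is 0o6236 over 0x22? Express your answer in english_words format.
Convert 0o6236 (octal) → 6×512 + 2×64 + 3×8 + 6 = 3230 (decimal)
Convert 0x22 (hexadecimal) → 2×16 + 2 = 34 (decimal)
Compute 3230 ÷ 34 = 95
Convert 95 (decimal) → ninety-five (English words)
ninety-five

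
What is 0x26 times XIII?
Convert 0x26 (hexadecimal) → 2×16 + 6 = 38 (decimal)
Convert XIII (Roman numeral) → 10 + 1 + 1 + 1 = 13 (decimal)
Compute 38 × 13 = 494
494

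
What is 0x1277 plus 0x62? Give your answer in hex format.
Convert 0x1277 (hexadecimal) → 1×4096 + 2×256 + 7×16 + 7 = 4727 (decimal)
Convert 0x62 (hexadecimal) → 6×16 + 2 = 98 (decimal)
Compute 4727 + 98 = 4825
Convert 4825 (decimal) → 4825 = 1×4096 + 2×256 + 13×16 + 9 → 0x12D9 (hexadecimal)
0x12D9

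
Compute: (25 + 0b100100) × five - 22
Convert 0b100100 (binary) → 32 + 4 = 36 (decimal)
Convert five (English words) → 5 (decimal)
Expression in decimal: (25 + 36) × 5 - 22
Parentheses first: 25 + 36 = 61
Multiply: 61 × 5 = 305
Subtract: 305 - 22 = 283
283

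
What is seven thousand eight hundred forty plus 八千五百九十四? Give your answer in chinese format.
Convert seven thousand eight hundred forty (English words) → 7×1000 + 8×100 + 40 = 7840 (decimal)
Convert 八千五百九十四 (Chinese numeral) → 8×1000 + 5×100 + 9×10 + 4 = 8594 (decimal)
Compute 7840 + 8594 = 16434
Convert 16434 (decimal) → 16434 = 1×10000 + 6×1000 + 4×100 + 3×10 + 4 → 一万六千四百三十四 (Chinese numeral)
一万六千四百三十四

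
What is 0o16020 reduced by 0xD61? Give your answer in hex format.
Convert 0o16020 (octal) → 1×4096 + 6×512 + 2×8 = 7184 (decimal)
Convert 0xD61 (hexadecimal) → 13×256 + 6×16 + 1 = 3425 (decimal)
Compute 7184 - 3425 = 3759
Convert 3759 (decimal) → 3759 = 14×256 + 10×16 + 15 → 0xEAF (hexadecimal)
0xEAF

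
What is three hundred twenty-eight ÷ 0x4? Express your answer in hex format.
Convert three hundred twenty-eight (English words) → 3×100 + 28 = 328 (decimal)
Convert 0x4 (hexadecimal) → 4 (decimal)
Compute 328 ÷ 4 = 82
Convert 82 (decimal) → 82 = 5×16 + 2 → 0x52 (hexadecimal)
0x52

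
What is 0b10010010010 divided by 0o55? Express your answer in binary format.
Convert 0b10010010010 (binary) → 1024 + 128 + 16 + 2 = 1170 (decimal)
Convert 0o55 (octal) → 5×8 + 5 = 45 (decimal)
Compute 1170 ÷ 45 = 26
Convert 26 (decimal) → 26 = 16 + 8 + 2 → 0b11010 (binary)
0b11010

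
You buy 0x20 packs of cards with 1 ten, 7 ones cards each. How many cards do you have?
Convert 1 ten, 7 ones (place-value notation) → 1×10 + 7 = 17 (decimal)
Convert 0x20 (hexadecimal) → 2×16 = 32 (decimal)
Compute 17 × 32 = 544
544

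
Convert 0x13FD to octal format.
Convert 0x13FD (hexadecimal) → 1×4096 + 3×256 + 15×16 + 13 = 5117 (decimal)
Convert 5117 (decimal) → 5117 = 1×4096 + 1×512 + 7×64 + 7×8 + 5 → 0o11775 (octal)
0o11775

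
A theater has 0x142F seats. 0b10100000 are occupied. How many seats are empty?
Convert 0x142F (hexadecimal) → 1×4096 + 4×256 + 2×16 + 15 = 5167 (decimal)
Convert 0b10100000 (binary) → 128 + 32 = 160 (decimal)
Compute 5167 - 160 = 5007
5007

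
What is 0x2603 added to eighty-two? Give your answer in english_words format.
Convert 0x2603 (hexadecimal) → 2×4096 + 6×256 + 3 = 9731 (decimal)
Convert eighty-two (English words) → 82 (decimal)
Compute 9731 + 82 = 9813
Convert 9813 (decimal) → 9813 = 9×1000 + 8×100 + 13 → nine thousand eight hundred thirteen (English words)
nine thousand eight hundred thirteen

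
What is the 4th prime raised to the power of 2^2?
Convert the 4th prime (prime index) → 7 (decimal)
Convert 2^2 (power) → 4 (decimal)
Compute 7 ^ 4 = 2401
2401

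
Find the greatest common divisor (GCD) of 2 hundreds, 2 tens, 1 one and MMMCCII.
Convert 2 hundreds, 2 tens, 1 one (place-value notation) → 2×100 + 2×10 + 1 = 221 (decimal)
Convert MMMCCII (Roman numeral) → 1000 + 1000 + 1000 + 100 + 100 + 1 + 1 = 3202 (decimal)
Compute gcd(221, 3202) = 1
1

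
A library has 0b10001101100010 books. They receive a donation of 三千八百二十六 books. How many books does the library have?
Convert 0b10001101100010 (binary) → 8192 + 512 + 256 + 64 + 32 + 2 = 9058 (decimal)
Convert 三千八百二十六 (Chinese numeral) → 3×1000 + 8×100 + 2×10 + 6 = 3826 (decimal)
Compute 9058 + 3826 = 12884
12884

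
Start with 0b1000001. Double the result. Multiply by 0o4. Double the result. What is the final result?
Convert 0b1000001 (binary) → 64 + 1 = 65 (decimal)
Start: 65
65 × 2 = 130
Convert 0o4 (octal) → 4 (decimal)
130 × 4 = 520
520 × 2 = 1040
1040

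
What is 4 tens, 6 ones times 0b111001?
Convert 4 tens, 6 ones (place-value notation) → 4×10 + 6 = 46 (decimal)
Convert 0b111001 (binary) → 32 + 16 + 8 + 1 = 57 (decimal)
Compute 46 × 57 = 2622
2622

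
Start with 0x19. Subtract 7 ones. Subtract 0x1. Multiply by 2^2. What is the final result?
Convert 0x19 (hexadecimal) → 1×16 + 9 = 25 (decimal)
Start: 25
Convert 7 ones (place-value notation) → 7 (decimal)
25 - 7 = 18
Convert 0x1 (hexadecimal) → 1 (decimal)
18 - 1 = 17
Convert 2^2 (power) → 4 (decimal)
17 × 4 = 68
68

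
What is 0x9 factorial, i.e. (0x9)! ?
Convert 0x9 (hexadecimal) → 9 (decimal)
Compute 9! = 362880
362880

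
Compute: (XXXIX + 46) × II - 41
Convert XXXIX (Roman numeral) → 10 + 10 + 10 + 9 = 39 (decimal)
Convert II (Roman numeral) → 1 + 1 = 2 (decimal)
Expression in decimal: (39 + 46) × 2 - 41
Parentheses first: 39 + 46 = 85
Multiply: 85 × 2 = 170
Subtract: 170 - 41 = 129
129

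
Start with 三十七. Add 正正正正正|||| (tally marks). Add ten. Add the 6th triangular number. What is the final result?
Convert 三十七 (Chinese numeral) → 3×10 + 7 = 37 (decimal)
Start: 37
Convert 正正正正正|||| (tally marks) → 5 + 5 + 5 + 5 + 5 + 4 = 29 (decimal)
37 + 29 = 66
Convert ten (English words) → 10 (decimal)
66 + 10 = 76
Convert the 6th triangular number (triangular index) → 6×7/2 = 21 (decimal)
76 + 21 = 97
97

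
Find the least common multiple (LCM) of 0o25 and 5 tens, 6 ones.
Convert 0o25 (octal) → 2×8 + 5 = 21 (decimal)
Convert 5 tens, 6 ones (place-value notation) → 5×10 + 6 = 56 (decimal)
Compute lcm(21, 56) = 168
168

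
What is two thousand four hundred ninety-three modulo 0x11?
Convert two thousand four hundred ninety-three (English words) → 2×1000 + 4×100 + 93 = 2493 (decimal)
Convert 0x11 (hexadecimal) → 1×16 + 1 = 17 (decimal)
Compute 2493 mod 17 = 11
11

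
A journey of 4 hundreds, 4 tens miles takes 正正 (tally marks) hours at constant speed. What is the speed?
Convert 4 hundreds, 4 tens (place-value notation) → 4×100 + 4×10 = 440 (decimal)
Convert 正正 (tally marks) → 5 + 5 = 10 (decimal)
Compute 440 ÷ 10 = 44
44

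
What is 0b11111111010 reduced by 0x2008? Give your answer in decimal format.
Convert 0b11111111010 (binary) → 1024 + 512 + 256 + 128 + 64 + 32 + 16 + 8 + 2 = 2042 (decimal)
Convert 0x2008 (hexadecimal) → 2×4096 + 8 = 8200 (decimal)
Compute 2042 - 8200 = -6158
-6158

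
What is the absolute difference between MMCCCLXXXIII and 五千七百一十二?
Convert MMCCCLXXXIII (Roman numeral) → 1000 + 1000 + 100 + 100 + 100 + 50 + 10 + 10 + 10 + 1 + 1 + 1 = 2383 (decimal)
Convert 五千七百一十二 (Chinese numeral) → 5×1000 + 7×100 + 1×10 + 2 = 5712 (decimal)
Compute |2383 - 5712| = 3329
3329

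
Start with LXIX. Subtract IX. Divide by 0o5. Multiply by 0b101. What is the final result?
Convert LXIX (Roman numeral) → 50 + 10 + 9 = 69 (decimal)
Start: 69
Convert IX (Roman numeral) → 9 (decimal)
69 - 9 = 60
Convert 0o5 (octal) → 5 (decimal)
60 ÷ 5 = 12
Convert 0b101 (binary) → 4 + 1 = 5 (decimal)
12 × 5 = 60
60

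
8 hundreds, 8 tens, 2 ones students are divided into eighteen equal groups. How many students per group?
Convert 8 hundreds, 8 tens, 2 ones (place-value notation) → 8×100 + 8×10 + 2 = 882 (decimal)
Convert eighteen (English words) → 18 (decimal)
Compute 882 ÷ 18 = 49
49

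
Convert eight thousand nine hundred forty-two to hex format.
Convert eight thousand nine hundred forty-two (English words) → 8×1000 + 9×100 + 42 = 8942 (decimal)
Convert 8942 (decimal) → 8942 = 2×4096 + 2×256 + 14×16 + 14 → 0x22EE (hexadecimal)
0x22EE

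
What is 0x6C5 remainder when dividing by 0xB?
Convert 0x6C5 (hexadecimal) → 6×256 + 12×16 + 5 = 1733 (decimal)
Convert 0xB (hexadecimal) → 11 (decimal)
Compute 1733 mod 11 = 6
6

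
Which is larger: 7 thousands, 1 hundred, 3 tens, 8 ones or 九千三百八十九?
Convert 7 thousands, 1 hundred, 3 tens, 8 ones (place-value notation) → 7×1000 + 1×100 + 3×10 + 8 = 7138 (decimal)
Convert 九千三百八十九 (Chinese numeral) → 9×1000 + 3×100 + 8×10 + 9 = 9389 (decimal)
Compare 7138 vs 9389: larger = 9389
9389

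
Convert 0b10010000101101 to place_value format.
Convert 0b10010000101101 (binary) → 8192 + 1024 + 32 + 8 + 4 + 1 = 9261 (decimal)
Convert 9261 (decimal) → 9261 = 9×1000 + 2×100 + 6×10 + 1 → 9 thousands, 2 hundreds, 6 tens, 1 one (place-value notation)
9 thousands, 2 hundreds, 6 tens, 1 one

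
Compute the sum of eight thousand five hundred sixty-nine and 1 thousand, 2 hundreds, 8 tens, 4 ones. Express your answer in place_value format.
Convert eight thousand five hundred sixty-nine (English words) → 8×1000 + 5×100 + 69 = 8569 (decimal)
Convert 1 thousand, 2 hundreds, 8 tens, 4 ones (place-value notation) → 1×1000 + 2×100 + 8×10 + 4 = 1284 (decimal)
Compute 8569 + 1284 = 9853
Convert 9853 (decimal) → 9853 = 9×1000 + 8×100 + 5×10 + 3 → 9 thousands, 8 hundreds, 5 tens, 3 ones (place-value notation)
9 thousands, 8 hundreds, 5 tens, 3 ones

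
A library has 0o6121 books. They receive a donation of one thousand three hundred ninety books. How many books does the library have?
Convert 0o6121 (octal) → 6×512 + 1×64 + 2×8 + 1 = 3153 (decimal)
Convert one thousand three hundred ninety (English words) → 1×1000 + 3×100 + 90 = 1390 (decimal)
Compute 3153 + 1390 = 4543
4543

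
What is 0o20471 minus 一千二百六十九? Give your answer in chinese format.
Convert 0o20471 (octal) → 2×4096 + 4×64 + 7×8 + 1 = 8505 (decimal)
Convert 一千二百六十九 (Chinese numeral) → 1×1000 + 2×100 + 6×10 + 9 = 1269 (decimal)
Compute 8505 - 1269 = 7236
Convert 7236 (decimal) → 7236 = 7×1000 + 2×100 + 3×10 + 6 → 七千二百三十六 (Chinese numeral)
七千二百三十六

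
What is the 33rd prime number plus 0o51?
The 33rd prime number = 137
Convert 0o51 (octal) → 5×8 + 1 = 41 (decimal)
Compute 137 + 41 = 178
178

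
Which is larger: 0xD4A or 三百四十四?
Convert 0xD4A (hexadecimal) → 13×256 + 4×16 + 10 = 3402 (decimal)
Convert 三百四十四 (Chinese numeral) → 3×100 + 4×10 + 4 = 344 (decimal)
Compare 3402 vs 344: larger = 3402
3402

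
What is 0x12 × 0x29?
Convert 0x12 (hexadecimal) → 1×16 + 2 = 18 (decimal)
Convert 0x29 (hexadecimal) → 2×16 + 9 = 41 (decimal)
Compute 18 × 41 = 738
738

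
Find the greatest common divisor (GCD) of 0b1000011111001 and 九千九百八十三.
Convert 0b1000011111001 (binary) → 4096 + 128 + 64 + 32 + 16 + 8 + 1 = 4345 (decimal)
Convert 九千九百八十三 (Chinese numeral) → 9×1000 + 9×100 + 8×10 + 3 = 9983 (decimal)
Compute gcd(4345, 9983) = 1
1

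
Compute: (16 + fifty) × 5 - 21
Convert fifty (English words) → 50 (decimal)
Expression in decimal: (16 + 50) × 5 - 21
Parentheses first: 16 + 50 = 66
Multiply: 66 × 5 = 330
Subtract: 330 - 21 = 309
309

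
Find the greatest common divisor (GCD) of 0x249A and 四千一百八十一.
Convert 0x249A (hexadecimal) → 2×4096 + 4×256 + 9×16 + 10 = 9370 (decimal)
Convert 四千一百八十一 (Chinese numeral) → 4×1000 + 1×100 + 8×10 + 1 = 4181 (decimal)
Compute gcd(9370, 4181) = 1
1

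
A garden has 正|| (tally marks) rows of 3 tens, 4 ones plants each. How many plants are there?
Convert 3 tens, 4 ones (place-value notation) → 3×10 + 4 = 34 (decimal)
Convert 正|| (tally marks) → 5 + 2 = 7 (decimal)
Compute 34 × 7 = 238
238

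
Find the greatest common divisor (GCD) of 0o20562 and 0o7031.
Convert 0o20562 (octal) → 2×4096 + 5×64 + 6×8 + 2 = 8562 (decimal)
Convert 0o7031 (octal) → 7×512 + 3×8 + 1 = 3609 (decimal)
Compute gcd(8562, 3609) = 3
3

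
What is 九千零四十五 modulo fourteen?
Convert 九千零四十五 (Chinese numeral) → 9×1000 + 4×10 + 5 = 9045 (decimal)
Convert fourteen (English words) → 14 (decimal)
Compute 9045 mod 14 = 1
1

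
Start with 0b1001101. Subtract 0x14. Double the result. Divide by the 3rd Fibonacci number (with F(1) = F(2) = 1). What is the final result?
Convert 0b1001101 (binary) → 64 + 8 + 4 + 1 = 77 (decimal)
Start: 77
Convert 0x14 (hexadecimal) → 1×16 + 4 = 20 (decimal)
77 - 20 = 57
57 × 2 = 114
Convert the 3rd Fibonacci number (with F(1) = F(2) = 1) (Fibonacci index) → 1, 1, 2 → 2 (decimal)
114 ÷ 2 = 57
57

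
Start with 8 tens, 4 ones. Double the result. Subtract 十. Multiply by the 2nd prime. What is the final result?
Convert 8 tens, 4 ones (place-value notation) → 8×10 + 4 = 84 (decimal)
Start: 84
84 × 2 = 168
Convert 十 (Chinese numeral) → 1×10 = 10 (decimal)
168 - 10 = 158
Convert the 2nd prime (prime index) → 3 (decimal)
158 × 3 = 474
474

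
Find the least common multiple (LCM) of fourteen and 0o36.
Convert fourteen (English words) → 14 (decimal)
Convert 0o36 (octal) → 3×8 + 6 = 30 (decimal)
Compute lcm(14, 30) = 210
210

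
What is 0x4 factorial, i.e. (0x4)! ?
Convert 0x4 (hexadecimal) → 4 (decimal)
Compute 4! = 24
24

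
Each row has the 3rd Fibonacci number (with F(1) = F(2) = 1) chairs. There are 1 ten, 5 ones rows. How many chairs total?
Convert the 3rd Fibonacci number (with F(1) = F(2) = 1) (Fibonacci index) → 1, 1, 2 → 2 (decimal)
Convert 1 ten, 5 ones (place-value notation) → 1×10 + 5 = 15 (decimal)
Compute 2 × 15 = 30
30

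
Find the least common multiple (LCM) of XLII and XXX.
Convert XLII (Roman numeral) → 40 + 1 + 1 = 42 (decimal)
Convert XXX (Roman numeral) → 10 + 10 + 10 = 30 (decimal)
Compute lcm(42, 30) = 210
210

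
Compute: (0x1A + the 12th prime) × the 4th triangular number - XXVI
Convert 0x1A (hexadecimal) → 1×16 + 10 = 26 (decimal)
Convert the 12th prime (prime index) → 37 (decimal)
Convert the 4th triangular number (triangular index) → 4×5/2 = 10 (decimal)
Convert XXVI (Roman numeral) → 10 + 10 + 5 + 1 = 26 (decimal)
Expression in decimal: (26 + 37) × 10 - 26
Parentheses first: 26 + 37 = 63
Multiply: 63 × 10 = 630
Subtract: 630 - 26 = 604
604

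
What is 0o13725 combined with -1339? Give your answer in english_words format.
Convert 0o13725 (octal) → 1×4096 + 3×512 + 7×64 + 2×8 + 5 = 6101 (decimal)
Compute 6101 + -1339 = 4762
Convert 4762 (decimal) → 4762 = 4×1000 + 7×100 + 62 → four thousand seven hundred sixty-two (English words)
four thousand seven hundred sixty-two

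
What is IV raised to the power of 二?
Convert IV (Roman numeral) → 4 (decimal)
Convert 二 (Chinese numeral) → 2 (decimal)
Compute 4 ^ 2 = 16
16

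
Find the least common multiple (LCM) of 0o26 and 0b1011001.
Convert 0o26 (octal) → 2×8 + 6 = 22 (decimal)
Convert 0b1011001 (binary) → 64 + 16 + 8 + 1 = 89 (decimal)
Compute lcm(22, 89) = 1958
1958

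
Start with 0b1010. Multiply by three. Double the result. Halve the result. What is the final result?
Convert 0b1010 (binary) → 8 + 2 = 10 (decimal)
Start: 10
Convert three (English words) → 3 (decimal)
10 × 3 = 30
30 × 2 = 60
60 ÷ 2 = 30
30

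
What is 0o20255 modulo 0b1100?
Convert 0o20255 (octal) → 2×4096 + 2×64 + 5×8 + 5 = 8365 (decimal)
Convert 0b1100 (binary) → 8 + 4 = 12 (decimal)
Compute 8365 mod 12 = 1
1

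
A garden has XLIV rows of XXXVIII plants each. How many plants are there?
Convert XXXVIII (Roman numeral) → 10 + 10 + 10 + 5 + 1 + 1 + 1 = 38 (decimal)
Convert XLIV (Roman numeral) → 40 + 4 = 44 (decimal)
Compute 38 × 44 = 1672
1672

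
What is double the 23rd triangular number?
The 23rd triangular number = 23×24/2 = 276
Compute 276 × 2 = 552
552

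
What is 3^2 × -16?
Convert 3^2 (power) → 9 (decimal)
Compute 9 × -16 = -144
-144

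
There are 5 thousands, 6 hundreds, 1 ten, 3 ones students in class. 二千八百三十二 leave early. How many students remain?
Convert 5 thousands, 6 hundreds, 1 ten, 3 ones (place-value notation) → 5×1000 + 6×100 + 1×10 + 3 = 5613 (decimal)
Convert 二千八百三十二 (Chinese numeral) → 2×1000 + 8×100 + 3×10 + 2 = 2832 (decimal)
Compute 5613 - 2832 = 2781
2781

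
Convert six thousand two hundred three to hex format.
Convert six thousand two hundred three (English words) → 6×1000 + 2×100 + 3 = 6203 (decimal)
Convert 6203 (decimal) → 6203 = 1×4096 + 8×256 + 3×16 + 11 → 0x183B (hexadecimal)
0x183B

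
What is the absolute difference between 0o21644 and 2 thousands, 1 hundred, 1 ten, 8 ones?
Convert 0o21644 (octal) → 2×4096 + 1×512 + 6×64 + 4×8 + 4 = 9124 (decimal)
Convert 2 thousands, 1 hundred, 1 ten, 8 ones (place-value notation) → 2×1000 + 1×100 + 1×10 + 8 = 2118 (decimal)
Compute |9124 - 2118| = 7006
7006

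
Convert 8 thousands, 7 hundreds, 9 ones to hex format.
Convert 8 thousands, 7 hundreds, 9 ones (place-value notation) → 8×1000 + 7×100 + 9 = 8709 (decimal)
Convert 8709 (decimal) → 8709 = 2×4096 + 2×256 + 5 → 0x2205 (hexadecimal)
0x2205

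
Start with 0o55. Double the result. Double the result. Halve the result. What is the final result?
Convert 0o55 (octal) → 5×8 + 5 = 45 (decimal)
Start: 45
45 × 2 = 90
90 × 2 = 180
180 ÷ 2 = 90
90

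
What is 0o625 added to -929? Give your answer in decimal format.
Convert 0o625 (octal) → 6×64 + 2×8 + 5 = 405 (decimal)
Compute 405 + -929 = -524
-524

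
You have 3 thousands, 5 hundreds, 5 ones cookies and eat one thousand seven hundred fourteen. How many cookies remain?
Convert 3 thousands, 5 hundreds, 5 ones (place-value notation) → 3×1000 + 5×100 + 5 = 3505 (decimal)
Convert one thousand seven hundred fourteen (English words) → 1×1000 + 7×100 + 14 = 1714 (decimal)
Compute 3505 - 1714 = 1791
1791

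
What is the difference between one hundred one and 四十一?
Convert one hundred one (English words) → 1×100 + 1 = 101 (decimal)
Convert 四十一 (Chinese numeral) → 4×10 + 1 = 41 (decimal)
Difference: |101 - 41| = 60
60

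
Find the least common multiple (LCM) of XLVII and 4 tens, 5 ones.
Convert XLVII (Roman numeral) → 40 + 5 + 1 + 1 = 47 (decimal)
Convert 4 tens, 5 ones (place-value notation) → 4×10 + 5 = 45 (decimal)
Compute lcm(47, 45) = 2115
2115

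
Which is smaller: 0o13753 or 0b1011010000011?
Convert 0o13753 (octal) → 1×4096 + 3×512 + 7×64 + 5×8 + 3 = 6123 (decimal)
Convert 0b1011010000011 (binary) → 4096 + 1024 + 512 + 128 + 2 + 1 = 5763 (decimal)
Compare 6123 vs 5763: smaller = 5763
5763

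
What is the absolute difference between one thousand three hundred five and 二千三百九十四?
Convert one thousand three hundred five (English words) → 1×1000 + 3×100 + 5 = 1305 (decimal)
Convert 二千三百九十四 (Chinese numeral) → 2×1000 + 3×100 + 9×10 + 4 = 2394 (decimal)
Compute |1305 - 2394| = 1089
1089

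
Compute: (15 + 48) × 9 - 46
Parentheses first: 15 + 48 = 63
Multiply: 63 × 9 = 567
Subtract: 567 - 46 = 521
521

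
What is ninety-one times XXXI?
Convert ninety-one (English words) → 91 (decimal)
Convert XXXI (Roman numeral) → 10 + 10 + 10 + 1 = 31 (decimal)
Compute 91 × 31 = 2821
2821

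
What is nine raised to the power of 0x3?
Convert nine (English words) → 9 (decimal)
Convert 0x3 (hexadecimal) → 3 (decimal)
Compute 9 ^ 3 = 729
729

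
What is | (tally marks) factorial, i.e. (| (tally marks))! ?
Convert | (tally marks) → 1 (decimal)
Compute 1! = 1
1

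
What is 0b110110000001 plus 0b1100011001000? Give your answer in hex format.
Convert 0b110110000001 (binary) → 2048 + 1024 + 256 + 128 + 1 = 3457 (decimal)
Convert 0b1100011001000 (binary) → 4096 + 2048 + 128 + 64 + 8 = 6344 (decimal)
Compute 3457 + 6344 = 9801
Convert 9801 (decimal) → 9801 = 2×4096 + 6×256 + 4×16 + 9 → 0x2649 (hexadecimal)
0x2649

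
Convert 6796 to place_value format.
Convert 6796 (decimal) → 6796 = 6×1000 + 7×100 + 9×10 + 6 → 6 thousands, 7 hundreds, 9 tens, 6 ones (place-value notation)
6 thousands, 7 hundreds, 9 tens, 6 ones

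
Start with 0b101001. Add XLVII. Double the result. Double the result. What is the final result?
Convert 0b101001 (binary) → 32 + 8 + 1 = 41 (decimal)
Start: 41
Convert XLVII (Roman numeral) → 40 + 5 + 1 + 1 = 47 (decimal)
41 + 47 = 88
88 × 2 = 176
176 × 2 = 352
352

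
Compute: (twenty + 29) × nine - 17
Convert twenty (English words) → 20 (decimal)
Convert nine (English words) → 9 (decimal)
Expression in decimal: (20 + 29) × 9 - 17
Parentheses first: 20 + 29 = 49
Multiply: 49 × 9 = 441
Subtract: 441 - 17 = 424
424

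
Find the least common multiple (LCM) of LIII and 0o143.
Convert LIII (Roman numeral) → 50 + 1 + 1 + 1 = 53 (decimal)
Convert 0o143 (octal) → 1×64 + 4×8 + 3 = 99 (decimal)
Compute lcm(53, 99) = 5247
5247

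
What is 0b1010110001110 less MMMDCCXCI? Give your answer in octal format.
Convert 0b1010110001110 (binary) → 4096 + 1024 + 256 + 128 + 8 + 4 + 2 = 5518 (decimal)
Convert MMMDCCXCI (Roman numeral) → 1000 + 1000 + 1000 + 500 + 100 + 100 + 90 + 1 = 3791 (decimal)
Compute 5518 - 3791 = 1727
Convert 1727 (decimal) → 1727 = 3×512 + 2×64 + 7×8 + 7 → 0o3277 (octal)
0o3277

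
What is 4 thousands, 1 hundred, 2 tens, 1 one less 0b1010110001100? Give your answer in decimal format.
Convert 4 thousands, 1 hundred, 2 tens, 1 one (place-value notation) → 4×1000 + 1×100 + 2×10 + 1 = 4121 (decimal)
Convert 0b1010110001100 (binary) → 4096 + 1024 + 256 + 128 + 8 + 4 = 5516 (decimal)
Compute 4121 - 5516 = -1395
-1395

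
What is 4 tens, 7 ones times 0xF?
Convert 4 tens, 7 ones (place-value notation) → 4×10 + 7 = 47 (decimal)
Convert 0xF (hexadecimal) → 15 (decimal)
Compute 47 × 15 = 705
705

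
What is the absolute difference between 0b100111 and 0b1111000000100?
Convert 0b100111 (binary) → 32 + 4 + 2 + 1 = 39 (decimal)
Convert 0b1111000000100 (binary) → 4096 + 2048 + 1024 + 512 + 4 = 7684 (decimal)
Compute |39 - 7684| = 7645
7645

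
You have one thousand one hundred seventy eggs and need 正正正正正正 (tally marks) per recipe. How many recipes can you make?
Convert one thousand one hundred seventy (English words) → 1×1000 + 1×100 + 70 = 1170 (decimal)
Convert 正正正正正正 (tally marks) → 5 + 5 + 5 + 5 + 5 + 5 = 30 (decimal)
Compute 1170 ÷ 30 = 39
39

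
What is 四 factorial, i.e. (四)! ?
Convert 四 (Chinese numeral) → 4 (decimal)
Compute 4! = 24
24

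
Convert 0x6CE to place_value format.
Convert 0x6CE (hexadecimal) → 6×256 + 12×16 + 14 = 1742 (decimal)
Convert 1742 (decimal) → 1742 = 1×1000 + 7×100 + 4×10 + 2 → 1 thousand, 7 hundreds, 4 tens, 2 ones (place-value notation)
1 thousand, 7 hundreds, 4 tens, 2 ones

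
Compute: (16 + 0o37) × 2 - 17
Convert 0o37 (octal) → 3×8 + 7 = 31 (decimal)
Expression in decimal: (16 + 31) × 2 - 17
Parentheses first: 16 + 31 = 47
Multiply: 47 × 2 = 94
Subtract: 94 - 17 = 77
77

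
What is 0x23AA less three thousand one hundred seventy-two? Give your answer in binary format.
Convert 0x23AA (hexadecimal) → 2×4096 + 3×256 + 10×16 + 10 = 9130 (decimal)
Convert three thousand one hundred seventy-two (English words) → 3×1000 + 1×100 + 72 = 3172 (decimal)
Compute 9130 - 3172 = 5958
Convert 5958 (decimal) → 5958 = 4096 + 1024 + 512 + 256 + 64 + 4 + 2 → 0b1011101000110 (binary)
0b1011101000110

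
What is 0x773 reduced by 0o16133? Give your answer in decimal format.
Convert 0x773 (hexadecimal) → 7×256 + 7×16 + 3 = 1907 (decimal)
Convert 0o16133 (octal) → 1×4096 + 6×512 + 1×64 + 3×8 + 3 = 7259 (decimal)
Compute 1907 - 7259 = -5352
-5352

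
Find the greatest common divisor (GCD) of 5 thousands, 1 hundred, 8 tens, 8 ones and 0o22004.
Convert 5 thousands, 1 hundred, 8 tens, 8 ones (place-value notation) → 5×1000 + 1×100 + 8×10 + 8 = 5188 (decimal)
Convert 0o22004 (octal) → 2×4096 + 2×512 + 4 = 9220 (decimal)
Compute gcd(5188, 9220) = 4
4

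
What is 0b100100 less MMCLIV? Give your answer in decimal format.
Convert 0b100100 (binary) → 32 + 4 = 36 (decimal)
Convert MMCLIV (Roman numeral) → 1000 + 1000 + 100 + 50 + 4 = 2154 (decimal)
Compute 36 - 2154 = -2118
-2118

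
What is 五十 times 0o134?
Convert 五十 (Chinese numeral) → 5×10 = 50 (decimal)
Convert 0o134 (octal) → 1×64 + 3×8 + 4 = 92 (decimal)
Compute 50 × 92 = 4600
4600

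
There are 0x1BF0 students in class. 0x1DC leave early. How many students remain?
Convert 0x1BF0 (hexadecimal) → 1×4096 + 11×256 + 15×16 = 7152 (decimal)
Convert 0x1DC (hexadecimal) → 1×256 + 13×16 + 12 = 476 (decimal)
Compute 7152 - 476 = 6676
6676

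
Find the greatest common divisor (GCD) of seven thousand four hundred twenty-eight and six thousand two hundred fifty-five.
Convert seven thousand four hundred twenty-eight (English words) → 7×1000 + 4×100 + 28 = 7428 (decimal)
Convert six thousand two hundred fifty-five (English words) → 6×1000 + 2×100 + 55 = 6255 (decimal)
Compute gcd(7428, 6255) = 3
3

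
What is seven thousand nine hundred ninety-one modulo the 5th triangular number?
Convert seven thousand nine hundred ninety-one (English words) → 7×1000 + 9×100 + 91 = 7991 (decimal)
Convert the 5th triangular number (triangular index) → 5×6/2 = 15 (decimal)
Compute 7991 mod 15 = 11
11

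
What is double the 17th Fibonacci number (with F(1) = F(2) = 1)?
The 17th Fibonacci number (with F(1) = F(2) = 1) = 1597
Compute 1597 × 2 = 3194
3194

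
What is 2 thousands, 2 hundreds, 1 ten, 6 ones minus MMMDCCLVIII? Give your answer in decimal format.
Convert 2 thousands, 2 hundreds, 1 ten, 6 ones (place-value notation) → 2×1000 + 2×100 + 1×10 + 6 = 2216 (decimal)
Convert MMMDCCLVIII (Roman numeral) → 1000 + 1000 + 1000 + 500 + 100 + 100 + 50 + 5 + 1 + 1 + 1 = 3758 (decimal)
Compute 2216 - 3758 = -1542
-1542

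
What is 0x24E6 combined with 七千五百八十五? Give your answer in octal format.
Convert 0x24E6 (hexadecimal) → 2×4096 + 4×256 + 14×16 + 6 = 9446 (decimal)
Convert 七千五百八十五 (Chinese numeral) → 7×1000 + 5×100 + 8×10 + 5 = 7585 (decimal)
Compute 9446 + 7585 = 17031
Convert 17031 (decimal) → 17031 = 4×4096 + 1×512 + 2×64 + 7 → 0o41207 (octal)
0o41207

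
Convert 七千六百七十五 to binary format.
Convert 七千六百七十五 (Chinese numeral) → 7×1000 + 6×100 + 7×10 + 5 = 7675 (decimal)
Convert 7675 (decimal) → 7675 = 4096 + 2048 + 1024 + 256 + 128 + 64 + 32 + 16 + 8 + 2 + 1 → 0b1110111111011 (binary)
0b1110111111011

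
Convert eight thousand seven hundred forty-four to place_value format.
Convert eight thousand seven hundred forty-four (English words) → 8×1000 + 7×100 + 44 = 8744 (decimal)
Convert 8744 (decimal) → 8744 = 8×1000 + 7×100 + 4×10 + 4 → 8 thousands, 7 hundreds, 4 tens, 4 ones (place-value notation)
8 thousands, 7 hundreds, 4 tens, 4 ones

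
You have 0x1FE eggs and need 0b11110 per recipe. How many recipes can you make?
Convert 0x1FE (hexadecimal) → 1×256 + 15×16 + 14 = 510 (decimal)
Convert 0b11110 (binary) → 16 + 8 + 4 + 2 = 30 (decimal)
Compute 510 ÷ 30 = 17
17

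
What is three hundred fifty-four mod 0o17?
Convert three hundred fifty-four (English words) → 3×100 + 54 = 354 (decimal)
Convert 0o17 (octal) → 1×8 + 7 = 15 (decimal)
Compute 354 mod 15 = 9
9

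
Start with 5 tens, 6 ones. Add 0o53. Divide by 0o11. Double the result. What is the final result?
Convert 5 tens, 6 ones (place-value notation) → 5×10 + 6 = 56 (decimal)
Start: 56
Convert 0o53 (octal) → 5×8 + 3 = 43 (decimal)
56 + 43 = 99
Convert 0o11 (octal) → 1×8 + 1 = 9 (decimal)
99 ÷ 9 = 11
11 × 2 = 22
22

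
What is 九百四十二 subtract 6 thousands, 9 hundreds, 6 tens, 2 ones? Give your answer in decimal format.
Convert 九百四十二 (Chinese numeral) → 9×100 + 4×10 + 2 = 942 (decimal)
Convert 6 thousands, 9 hundreds, 6 tens, 2 ones (place-value notation) → 6×1000 + 9×100 + 6×10 + 2 = 6962 (decimal)
Compute 942 - 6962 = -6020
-6020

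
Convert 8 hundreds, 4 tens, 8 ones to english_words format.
Convert 8 hundreds, 4 tens, 8 ones (place-value notation) → 8×100 + 4×10 + 8 = 848 (decimal)
Convert 848 (decimal) → 848 = 8×100 + 48 → eight hundred forty-eight (English words)
eight hundred forty-eight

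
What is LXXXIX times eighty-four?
Convert LXXXIX (Roman numeral) → 50 + 10 + 10 + 10 + 9 = 89 (decimal)
Convert eighty-four (English words) → 84 (decimal)
Compute 89 × 84 = 7476
7476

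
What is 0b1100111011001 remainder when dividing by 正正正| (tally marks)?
Convert 0b1100111011001 (binary) → 4096 + 2048 + 256 + 128 + 64 + 16 + 8 + 1 = 6617 (decimal)
Convert 正正正| (tally marks) → 5 + 5 + 5 + 1 = 16 (decimal)
Compute 6617 mod 16 = 9
9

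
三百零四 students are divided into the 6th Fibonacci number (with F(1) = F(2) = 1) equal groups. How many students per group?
Convert 三百零四 (Chinese numeral) → 3×100 + 4 = 304 (decimal)
Convert the 6th Fibonacci number (with F(1) = F(2) = 1) (Fibonacci index) → 1, 1, 2, 3, 5, 8 → 8 (decimal)
Compute 304 ÷ 8 = 38
38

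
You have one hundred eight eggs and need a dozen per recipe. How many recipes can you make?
Convert one hundred eight (English words) → 1×100 + 8 = 108 (decimal)
Convert a dozen (colloquial) → 12 (decimal)
Compute 108 ÷ 12 = 9
9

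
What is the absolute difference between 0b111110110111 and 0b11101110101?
Convert 0b111110110111 (binary) → 2048 + 1024 + 512 + 256 + 128 + 32 + 16 + 4 + 2 + 1 = 4023 (decimal)
Convert 0b11101110101 (binary) → 1024 + 512 + 256 + 64 + 32 + 16 + 4 + 1 = 1909 (decimal)
Compute |4023 - 1909| = 2114
2114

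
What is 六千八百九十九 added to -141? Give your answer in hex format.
Convert 六千八百九十九 (Chinese numeral) → 6×1000 + 8×100 + 9×10 + 9 = 6899 (decimal)
Compute 6899 + -141 = 6758
Convert 6758 (decimal) → 6758 = 1×4096 + 10×256 + 6×16 + 6 → 0x1A66 (hexadecimal)
0x1A66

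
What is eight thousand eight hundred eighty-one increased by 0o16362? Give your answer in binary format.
Convert eight thousand eight hundred eighty-one (English words) → 8×1000 + 8×100 + 81 = 8881 (decimal)
Convert 0o16362 (octal) → 1×4096 + 6×512 + 3×64 + 6×8 + 2 = 7410 (decimal)
Compute 8881 + 7410 = 16291
Convert 16291 (decimal) → 16291 = 8192 + 4096 + 2048 + 1024 + 512 + 256 + 128 + 32 + 2 + 1 → 0b11111110100011 (binary)
0b11111110100011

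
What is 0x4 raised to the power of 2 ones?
Convert 0x4 (hexadecimal) → 4 (decimal)
Convert 2 ones (place-value notation) → 2 (decimal)
Compute 4 ^ 2 = 16
16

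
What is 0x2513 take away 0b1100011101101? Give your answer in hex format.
Convert 0x2513 (hexadecimal) → 2×4096 + 5×256 + 1×16 + 3 = 9491 (decimal)
Convert 0b1100011101101 (binary) → 4096 + 2048 + 128 + 64 + 32 + 8 + 4 + 1 = 6381 (decimal)
Compute 9491 - 6381 = 3110
Convert 3110 (decimal) → 3110 = 12×256 + 2×16 + 6 → 0xC26 (hexadecimal)
0xC26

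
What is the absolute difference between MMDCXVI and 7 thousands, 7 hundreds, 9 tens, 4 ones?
Convert MMDCXVI (Roman numeral) → 1000 + 1000 + 500 + 100 + 10 + 5 + 1 = 2616 (decimal)
Convert 7 thousands, 7 hundreds, 9 tens, 4 ones (place-value notation) → 7×1000 + 7×100 + 9×10 + 4 = 7794 (decimal)
Compute |2616 - 7794| = 5178
5178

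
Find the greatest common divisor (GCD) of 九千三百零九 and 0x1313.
Convert 九千三百零九 (Chinese numeral) → 9×1000 + 3×100 + 9 = 9309 (decimal)
Convert 0x1313 (hexadecimal) → 1×4096 + 3×256 + 1×16 + 3 = 4883 (decimal)
Compute gcd(9309, 4883) = 1
1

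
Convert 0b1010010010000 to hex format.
Convert 0b1010010010000 (binary) → 4096 + 1024 + 128 + 16 = 5264 (decimal)
Convert 5264 (decimal) → 5264 = 1×4096 + 4×256 + 9×16 → 0x1490 (hexadecimal)
0x1490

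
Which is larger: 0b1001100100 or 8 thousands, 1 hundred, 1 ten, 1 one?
Convert 0b1001100100 (binary) → 512 + 64 + 32 + 4 = 612 (decimal)
Convert 8 thousands, 1 hundred, 1 ten, 1 one (place-value notation) → 8×1000 + 1×100 + 1×10 + 1 = 8111 (decimal)
Compare 612 vs 8111: larger = 8111
8111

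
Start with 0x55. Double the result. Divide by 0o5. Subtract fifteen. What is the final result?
Convert 0x55 (hexadecimal) → 5×16 + 5 = 85 (decimal)
Start: 85
85 × 2 = 170
Convert 0o5 (octal) → 5 (decimal)
170 ÷ 5 = 34
Convert fifteen (English words) → 15 (decimal)
34 - 15 = 19
19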